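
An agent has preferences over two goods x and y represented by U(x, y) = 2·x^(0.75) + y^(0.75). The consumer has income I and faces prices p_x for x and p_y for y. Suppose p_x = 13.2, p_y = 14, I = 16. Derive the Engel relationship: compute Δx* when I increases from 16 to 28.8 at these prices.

Δx* = 0.9214

From the CES first-order condition, 2·(y/x)^(0.25) = p_x/p_y.
Hence y/x = ((1/2)·p_x/p_y)^(1/(0.25)), i.e. raised to the 4 power.
Substitute y = (y/x)·x into the budget: x* = I/(p_x + p_y·(y/x)).
Numerically y/x = 0.049393, so x* = 16/(13.2 + 14·0.049393) = 1.1518.
At I' = 28.8: x* = 2.0732. Change: 2.0732 − 1.1518 = 0.9214.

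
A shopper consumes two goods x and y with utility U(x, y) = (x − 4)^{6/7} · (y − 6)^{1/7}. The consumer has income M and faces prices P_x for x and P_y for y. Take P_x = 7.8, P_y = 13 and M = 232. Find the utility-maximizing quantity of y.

y* = 7.3495

Let x' = x−4, y' = y−6. MRS = 6·y'/x' = P_x/P_y.
After buying the subsistence bundle (4, 6), a share 6/7 of the remaining income goes to x: x* = 4 + 6/7·(M − 4P_x − 6P_y)/P_x.
Discretionary income = 232 − 4·7.8 − 6·13 = 122.8; y* = 6 + 1/7·122.8/13 = 7.3495.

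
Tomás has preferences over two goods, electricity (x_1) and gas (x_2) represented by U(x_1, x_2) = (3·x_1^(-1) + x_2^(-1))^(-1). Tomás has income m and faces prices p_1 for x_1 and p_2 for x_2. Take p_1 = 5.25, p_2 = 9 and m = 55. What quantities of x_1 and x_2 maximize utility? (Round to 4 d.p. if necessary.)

x_1* = 5.9662, x_2* = 2.6308

From the CES first-order condition, 3·(x_2/x_1)^(2) = p_1/p_2.
Hence x_2/x_1 = ((1/3)·p_1/p_2)^(1/(2)), i.e. raised to the 0.5 power.
With the ratio pinned down, the budget gives x_1* = m/(p_1 + p_2·(x_2/x_1)) and x_2* = (x_2/x_1)·x_1*.
Numerically x_2/x_1 = 0.440959, so x_1* = 55/(5.25 + 9·0.440959) = 5.9662 and x_2* = 0.440959·5.9662 = 2.6308.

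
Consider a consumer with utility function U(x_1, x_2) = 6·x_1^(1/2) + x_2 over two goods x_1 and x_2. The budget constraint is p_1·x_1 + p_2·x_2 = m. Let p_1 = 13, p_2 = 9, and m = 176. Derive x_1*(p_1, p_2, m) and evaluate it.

Plugging in: x_1* = (3·9/13)² = 4.3136.

x_1* = 4.3136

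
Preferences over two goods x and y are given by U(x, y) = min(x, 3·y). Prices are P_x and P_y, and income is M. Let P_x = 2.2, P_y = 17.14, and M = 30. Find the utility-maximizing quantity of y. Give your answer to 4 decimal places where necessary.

y* = 1.2637

With perfect complements, no substitution: consume in ratio x:y = 3:1.
Budget: P_x·x + P_y·(1/3)·x = M, so (3·P_x + P_y)·x = 3·M.
Demand: x*(P_x,P_y,M) = 3·M/(3·P_x + P_y), y* = M/(3·P_x + P_y).
Here 3·2.2 + 17.14 = 23.74, giving y* = 1.2637.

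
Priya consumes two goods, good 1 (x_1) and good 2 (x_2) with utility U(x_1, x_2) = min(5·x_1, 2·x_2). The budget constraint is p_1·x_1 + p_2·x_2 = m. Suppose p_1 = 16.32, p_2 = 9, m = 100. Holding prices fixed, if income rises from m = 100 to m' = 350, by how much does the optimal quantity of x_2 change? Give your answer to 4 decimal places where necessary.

Demand: x_1*(p_1,p_2,m) = 2·m/(2·p_1 + 5·p_2), x_2* = 5·m/(2·p_1 + 5·p_2).
Here 2·16.32 + 5·9 = 77.64, giving x_2* = 6.44.
At m' = 350: x_2* = 22.5399. Change: 22.5399 − 6.44 = 16.0999.

Δx_2* = 16.0999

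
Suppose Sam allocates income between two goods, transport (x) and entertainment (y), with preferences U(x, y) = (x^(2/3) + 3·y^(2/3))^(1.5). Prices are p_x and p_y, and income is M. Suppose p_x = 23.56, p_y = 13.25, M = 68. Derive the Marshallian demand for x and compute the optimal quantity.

From the CES first-order condition, (1/3)·(y/x)^(1/3) = p_x/p_y.
Solve for the ratio: y/x = [3·p_x/p_y]^(3).
Substitute y = (y/x)·x into the budget: x* = M/(p_x + p_y·(y/x)).
Numerically y/x = 151.78959, so x* = 68/(23.56 + 13.25·151.78959) = 0.0334.

x* = 0.0334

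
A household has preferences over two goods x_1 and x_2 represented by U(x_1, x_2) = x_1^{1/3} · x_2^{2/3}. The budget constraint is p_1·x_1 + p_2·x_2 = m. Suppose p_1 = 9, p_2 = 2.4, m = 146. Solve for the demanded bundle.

At p_1=9, p_2=2.4, m=146: x_1* = 1/3·146/9 = 5.4074, x_2* = 40.5556.

x_1* = 5.4074, x_2* = 40.5556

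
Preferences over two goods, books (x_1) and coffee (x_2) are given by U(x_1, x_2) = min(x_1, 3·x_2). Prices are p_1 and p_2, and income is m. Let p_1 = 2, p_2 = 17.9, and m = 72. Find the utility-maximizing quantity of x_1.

Here 3·2 + 17.9 = 23.9, giving x_1* = 9.0377.

x_1* = 9.0377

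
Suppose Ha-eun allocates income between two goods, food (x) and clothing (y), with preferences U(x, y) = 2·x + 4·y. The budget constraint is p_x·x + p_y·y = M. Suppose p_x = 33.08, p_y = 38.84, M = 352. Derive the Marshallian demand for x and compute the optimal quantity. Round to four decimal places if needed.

x* = 0

Linear utility — the consumer picks whichever good has higher MU/price: 2/33.08 = 0.0605 vs 4/38.84 = 0.103.
y gives more utility per dollar, so spend all income on y: y* = M/p_y, x* = 0.
Numerically: x* = 0, y* = 9.0628.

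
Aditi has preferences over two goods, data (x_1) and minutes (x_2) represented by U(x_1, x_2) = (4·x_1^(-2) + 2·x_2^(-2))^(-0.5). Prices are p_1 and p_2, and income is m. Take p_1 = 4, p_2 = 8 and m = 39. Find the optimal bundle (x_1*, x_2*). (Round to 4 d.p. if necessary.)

From the CES first-order condition, 2·(x_2/x_1)^(3) = p_1/p_2.
Hence x_2/x_1 = ((1/2)·p_1/p_2)^(1/(3)), i.e. raised to the 1/3 power.
With the ratio pinned down, the budget gives x_1* = m/(p_1 + p_2·(x_2/x_1)) and x_2* = (x_2/x_1)·x_1*.
Numerically x_2/x_1 = 0.629961, so x_1* = 39/(4 + 8·0.629961) = 4.3143 and x_2* = 0.629961·4.3143 = 2.7178.

x_1* = 4.3143, x_2* = 2.7178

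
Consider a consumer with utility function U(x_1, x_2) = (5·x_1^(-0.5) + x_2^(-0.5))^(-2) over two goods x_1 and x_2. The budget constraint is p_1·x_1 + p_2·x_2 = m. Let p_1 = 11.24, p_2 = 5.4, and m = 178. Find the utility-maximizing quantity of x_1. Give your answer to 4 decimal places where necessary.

From the CES first-order condition, 5·(x_2/x_1)^(1.5) = p_1/p_2.
Solve for the ratio: x_2/x_1 = [(1/5)·p_1/p_2]^(2/3).
Substitute x_2 = (x_2/x_1)·x_1 into the budget: x_1* = m/(p_1 + p_2·(x_2/x_1)).
Numerically x_2/x_1 = 0.55753, so x_1* = 178/(11.24 + 5.4·0.55753) = 12.4906.

x_1* = 12.4906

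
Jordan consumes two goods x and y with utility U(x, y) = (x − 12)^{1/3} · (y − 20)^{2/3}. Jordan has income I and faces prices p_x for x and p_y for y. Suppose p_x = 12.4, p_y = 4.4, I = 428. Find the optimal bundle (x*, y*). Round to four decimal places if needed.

x* = 17.1398, y* = 48.9697

Let x' = x−12, y' = y−20. MRS = (1/2)·y'/x' = p_x/p_y.
After buying the subsistence bundle (12, 20), a share 1/3 of the remaining income goes to x: x* = 12 + 1/3·(I − 12p_x − 20p_y)/p_x.
Discretionary income = 428 − 12·12.4 − 20·4.4 = 191.2; x* = 12 + 1/3·191.2/12.4 = 17.1398; y* = 20 + 2/3·191.2/4.4 = 48.9697.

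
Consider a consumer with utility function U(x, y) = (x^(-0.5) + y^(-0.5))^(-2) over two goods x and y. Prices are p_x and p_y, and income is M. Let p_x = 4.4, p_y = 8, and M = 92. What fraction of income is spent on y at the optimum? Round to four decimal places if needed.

share on y = 0.5497

Substitute y = (y/x)·x into the budget: x* = M/(p_x + p_y·(y/x)).
Numerically y/x = 0.671287, so x* = 92/(4.4 + 8·0.671287) = 9.4163 and y* = 0.671287·9.4163 = 6.321.
Expenditure on y: 8·6.321 = 50.5683; share = 0.5497.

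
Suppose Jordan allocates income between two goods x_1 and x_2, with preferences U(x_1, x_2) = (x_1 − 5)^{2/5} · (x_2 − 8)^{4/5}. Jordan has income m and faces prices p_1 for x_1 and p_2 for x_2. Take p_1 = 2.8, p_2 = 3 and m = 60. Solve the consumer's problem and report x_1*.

x_1* = 7.619

After buying the subsistence bundle (5, 8), a share 1/3 of the remaining income goes to x_1: x_1* = 5 + 1/3·(m − 5p_1 − 8p_2)/p_1.
Discretionary income = 60 − 5·2.8 − 8·3 = 22; x_1* = 5 + 1/3·22/2.8 = 7.619.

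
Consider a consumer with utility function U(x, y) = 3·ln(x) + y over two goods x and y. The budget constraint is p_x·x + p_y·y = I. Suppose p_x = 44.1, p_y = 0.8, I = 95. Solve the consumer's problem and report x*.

At the given prices: x* = 3·0.8/44.1 = 0.0544.

x* = 0.0544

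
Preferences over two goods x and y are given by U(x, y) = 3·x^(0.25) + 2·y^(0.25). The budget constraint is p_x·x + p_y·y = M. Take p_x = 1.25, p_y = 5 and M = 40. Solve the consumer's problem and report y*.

y* = 2.1473

From the CES first-order condition, (3/2)·(y/x)^(0.75) = p_x/p_y.
Solve for the ratio: y/x = [(2/3)·p_x/p_y]^(4/3).
Substitute y = (y/x)·x into the budget: x* = M/(p_x + p_y·(y/x)).
Numerically y/x = 0.09172, so x* = 40/(1.25 + 5·0.09172) = 23.411 and y* = 0.09172·23.411 = 2.1473.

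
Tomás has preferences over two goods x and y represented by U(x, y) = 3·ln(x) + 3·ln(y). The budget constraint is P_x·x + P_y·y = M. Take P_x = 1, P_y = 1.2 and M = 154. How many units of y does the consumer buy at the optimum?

y* = 64.1667

The MRS is y/x. Set MRS = P_x/P_y.
Rearranging, P_y·y = P_x·x. Substituting into the budget gives P_x·x·(1 + 1) = M.
Demand: x*(P_x,P_y,M) = 0.5·M/P_x and y* = 0.5·M/P_y.
At P_x=1, P_y=1.2, M=154: y* = 0.5·154/1.2 = 64.1667.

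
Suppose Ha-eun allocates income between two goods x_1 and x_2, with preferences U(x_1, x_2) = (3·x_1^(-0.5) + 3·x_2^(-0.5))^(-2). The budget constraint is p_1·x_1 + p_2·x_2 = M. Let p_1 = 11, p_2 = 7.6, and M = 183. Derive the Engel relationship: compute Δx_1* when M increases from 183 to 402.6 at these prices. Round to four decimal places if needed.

From the CES first-order condition, (x_2/x_1)^(1.5) = p_1/p_2.
Solve for the ratio: x_2/x_1 = [p_1/p_2]^(2/3).
Substitute x_2 = (x_2/x_1)·x_1 into the budget: x_1* = M/(p_1 + p_2·(x_2/x_1)).
Numerically x_2/x_1 = 1.279537, so x_1* = 183/(11 + 7.6·1.279537) = 8.8301.
At M' = 402.6: x_1* = 19.4263. Change: 19.4263 − 8.8301 = 10.5962.

Δx_1* = 10.5962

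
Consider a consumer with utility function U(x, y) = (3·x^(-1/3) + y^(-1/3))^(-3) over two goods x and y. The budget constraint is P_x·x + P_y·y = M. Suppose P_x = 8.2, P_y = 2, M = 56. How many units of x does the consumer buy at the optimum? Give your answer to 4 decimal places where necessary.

MU_x ∝ 3·x^(-4/3), MU_y ∝ y^(-4/3), so MRS = 3·(y/x)^(4/3) = P_x/P_y.
Hence y/x = ((1/3)·P_x/P_y)^(1/(4/3)), i.e. raised to the 0.75 power.
Substitute y = (y/x)·x into the budget: x* = M/(P_x + P_y·(y/x)).
Numerically y/x = 1.264, so x* = 56/(8.2 + 2·1.264) = 5.22.

x* = 5.22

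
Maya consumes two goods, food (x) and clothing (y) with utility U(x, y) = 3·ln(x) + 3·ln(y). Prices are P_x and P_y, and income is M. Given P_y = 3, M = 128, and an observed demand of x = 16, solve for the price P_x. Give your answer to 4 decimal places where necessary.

P_x = 4

The MRS is y/x. Set MRS = P_x/P_y.
So 3·P_y·y = 3·P_x·x; combined with the budget, a share 0.5 of income goes to x.
Demand: x*(P_x,P_y,M) = 0.5·M/P_x and y* = 0.5·M/P_y.
Set x* = 16 in the demand function and solve for P_x: P_x = 4.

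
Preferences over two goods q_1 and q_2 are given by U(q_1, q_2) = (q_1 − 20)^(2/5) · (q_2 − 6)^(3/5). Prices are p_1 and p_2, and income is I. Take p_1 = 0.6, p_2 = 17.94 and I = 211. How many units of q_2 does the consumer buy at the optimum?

MRS = (2/3)·(q_2−6)/(q_1−20). Tangency with p_1/p_2 gives q_2−6 = (3/2)·(p_1/p_2)·(q_1−20).
After buying the subsistence bundle (20, 6), a share 0.4 of the remaining income goes to q_1: q_1* = 20 + 0.4·(I − 20p_1 − 6p_2)/p_1.
Discretionary income = 211 − 20·0.6 − 6·17.94 = 91.36; q_2* = 6 + 0.6·91.36/17.94 = 9.0555.

q_2* = 9.0555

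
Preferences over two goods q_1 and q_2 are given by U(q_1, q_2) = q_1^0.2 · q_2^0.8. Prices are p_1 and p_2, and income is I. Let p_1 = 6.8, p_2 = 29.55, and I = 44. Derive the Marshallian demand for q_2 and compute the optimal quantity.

Demand: q_1*(p_1,p_2,I) = 0.2·I/p_1 and q_2* = 0.8·I/p_2.
At p_1=6.8, p_2=29.55, I=44: q_2* = 0.8·44/29.55 = 1.1912.

q_2* = 1.1912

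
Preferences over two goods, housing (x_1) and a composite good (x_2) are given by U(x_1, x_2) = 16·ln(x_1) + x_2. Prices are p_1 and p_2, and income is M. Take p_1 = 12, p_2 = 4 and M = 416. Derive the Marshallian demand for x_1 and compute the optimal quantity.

x_1* = 5.3333

Set MRS = p_1/p_2: (16/x_1)/1 = p_1/p_2.
So x_1*(p_1,p_2) = 16·p_2/p_1, independent of income; and x_2* = (M − 16·p_2)/p_2.
At the given prices: x_1* = 16·4/12 = 5.3333.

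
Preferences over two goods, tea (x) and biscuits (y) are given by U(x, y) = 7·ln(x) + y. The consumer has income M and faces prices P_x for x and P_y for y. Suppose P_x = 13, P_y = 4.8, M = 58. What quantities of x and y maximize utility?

x* = 2.5846, y* = 5.0833

Set MRS = P_x/P_y: (7/x)/1 = P_x/P_y.
So x*(P_x,P_y) = 7·P_y/P_x, independent of income; and y* = (M − 7·P_y)/P_y.
At the given prices: x* = 7·4.8/13 = 2.5846, and y* = 5.0833.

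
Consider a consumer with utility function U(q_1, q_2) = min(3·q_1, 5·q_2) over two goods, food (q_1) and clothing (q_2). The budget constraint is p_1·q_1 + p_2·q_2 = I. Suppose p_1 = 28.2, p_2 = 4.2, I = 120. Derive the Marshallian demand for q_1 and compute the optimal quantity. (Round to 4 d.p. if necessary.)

q_1* = 3.9062

With perfect complements, no substitution: consume in ratio q_1:q_2 = 5:3.
Budget: p_1·q_1 + p_2·(3/5)·q_1 = I, so (5·p_1 + 3·p_2)·q_1 = 5·I.
Demand: q_1*(p_1,p_2,I) = 5·I/(5·p_1 + 3·p_2), q_2* = 3·I/(5·p_1 + 3·p_2).
Here 5·28.2 + 3·4.2 = 153.6, giving q_1* = 3.9062.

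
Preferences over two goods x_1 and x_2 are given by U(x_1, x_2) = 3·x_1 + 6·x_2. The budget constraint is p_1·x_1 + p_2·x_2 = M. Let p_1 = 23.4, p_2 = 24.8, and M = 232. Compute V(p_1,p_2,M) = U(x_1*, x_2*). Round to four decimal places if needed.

V = 56.129

x_2 gives more utility per dollar, so spend all income on x_2: x_2* = M/p_2, x_1* = 0.
Numerically: x_1* = 0, x_2* = 9.3548.
Utility at the optimum: U(0, 9.3548) = 56.129.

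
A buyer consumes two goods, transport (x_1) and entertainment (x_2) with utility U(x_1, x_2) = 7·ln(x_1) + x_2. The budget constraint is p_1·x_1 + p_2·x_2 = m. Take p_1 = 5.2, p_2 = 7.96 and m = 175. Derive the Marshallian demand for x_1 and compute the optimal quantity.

x_1* = 10.7154

MU_x_1 = 7/x_1, MU_x_2 = 1. Tangency: 7/x_1 = p_1/p_2.
So x_1*(p_1,p_2) = 7·p_2/p_1, independent of income; and x_2* = (m − 7·p_2)/p_2.
At the given prices: x_1* = 7·7.96/5.2 = 10.7154.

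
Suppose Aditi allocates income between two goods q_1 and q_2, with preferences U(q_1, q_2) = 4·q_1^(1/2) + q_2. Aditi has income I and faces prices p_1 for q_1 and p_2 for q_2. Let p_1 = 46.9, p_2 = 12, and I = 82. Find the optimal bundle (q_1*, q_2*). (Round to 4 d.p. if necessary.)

MU_q_1 = 2/√q_1, MU_q_2 = 1. Tangency: 2/√q_1 = p_1/p_2.
Thus q_1* = (2·p_2/p_1)² — independent of I — with the rest of income spent on q_2.
Plugging in: q_1* = (2·12/46.9)² = 0.2619, q_2* = 5.8099.

q_1* = 0.2619, q_2* = 5.8099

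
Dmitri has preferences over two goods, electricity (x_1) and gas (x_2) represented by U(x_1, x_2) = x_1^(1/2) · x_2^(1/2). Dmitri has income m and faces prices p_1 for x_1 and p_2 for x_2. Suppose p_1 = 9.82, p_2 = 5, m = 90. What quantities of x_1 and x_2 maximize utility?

x_1* = 4.5825, x_2* = 9

The MRS is x_2/x_1. Set MRS = p_1/p_2.
Rearranging, p_2·x_2 = p_1·x_1. Substituting into the budget gives p_1·x_1·(1 + 1) = m.
Demand: x_1*(p_1,p_2,m) = 0.5·m/p_1 and x_2* = 0.5·m/p_2.
At p_1=9.82, p_2=5, m=90: x_1* = 0.5·90/9.82 = 4.5825, x_2* = 9.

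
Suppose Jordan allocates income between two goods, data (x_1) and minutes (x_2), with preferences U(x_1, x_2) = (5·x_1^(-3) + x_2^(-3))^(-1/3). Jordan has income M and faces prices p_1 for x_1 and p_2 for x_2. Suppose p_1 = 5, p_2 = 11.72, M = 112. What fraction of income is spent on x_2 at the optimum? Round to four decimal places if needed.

share on x_2 = 0.5589

Numerically x_2/x_1 = 0.540466, so x_1* = 112/(5 + 11.72·0.540466) = 9.8815 and x_2* = 0.540466·9.8815 = 5.3406.
Expenditure on x_2: 11.72·5.3406 = 62.5923; share = 0.5589.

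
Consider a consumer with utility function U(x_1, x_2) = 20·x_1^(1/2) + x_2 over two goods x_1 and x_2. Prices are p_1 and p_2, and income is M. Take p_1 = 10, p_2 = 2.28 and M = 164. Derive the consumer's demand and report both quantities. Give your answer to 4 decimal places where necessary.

Plugging in: x_1* = (10·2.28/10)² = 5.1984, x_2* = 49.1298.

x_1* = 5.1984, x_2* = 49.1298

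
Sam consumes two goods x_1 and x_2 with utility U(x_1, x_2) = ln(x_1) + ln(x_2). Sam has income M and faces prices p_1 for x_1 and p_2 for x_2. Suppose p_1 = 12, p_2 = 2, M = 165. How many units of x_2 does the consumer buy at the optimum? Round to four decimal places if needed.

x_2* = 41.25

Tangency: MRS = x_2/x_1 = p_1/p_2.
So p_2·x_2 = p_1·x_1; combined with the budget, a share 0.5 of income goes to x_1.
Demand: x_1*(p_1,p_2,M) = 0.5·M/p_1 and x_2* = 0.5·M/p_2.
At p_1=12, p_2=2, M=165: x_2* = 0.5·165/2 = 41.25.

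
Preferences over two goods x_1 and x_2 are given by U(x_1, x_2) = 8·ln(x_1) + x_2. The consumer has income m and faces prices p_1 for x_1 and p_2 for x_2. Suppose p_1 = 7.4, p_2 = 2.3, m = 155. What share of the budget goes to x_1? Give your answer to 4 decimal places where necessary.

share on x_1 = 0.1187

Set MRS = p_1/p_2: (8/x_1)/1 = p_1/p_2.
So x_1*(p_1,p_2) = 8·p_2/p_1, independent of income; and x_2* = (m − 8·p_2)/p_2.
At the given prices: x_1* = 8·2.3/7.4 = 2.4865, and x_2* = 59.3913.
Expenditure on x_1: 7.4·2.4865 = 18.4; share = 0.1187.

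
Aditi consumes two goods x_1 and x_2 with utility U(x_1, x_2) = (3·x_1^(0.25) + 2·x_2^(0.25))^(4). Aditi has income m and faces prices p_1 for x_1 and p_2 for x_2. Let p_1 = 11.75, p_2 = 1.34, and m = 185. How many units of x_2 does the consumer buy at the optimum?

x_2* = 75.3322

MRS = MU_x_1/MU_x_2 = (3/2)·(x_2/x_1)^(0.75). Set equal to p_1/p_2.
Solve for the ratio: x_2/x_1 = [(2/3)·p_1/p_2]^(4/3).
Substitute x_2 = (x_2/x_1)·x_1 into the budget: x_1* = m/(p_1 + p_2·(x_2/x_1)).
Numerically x_2/x_1 = 10.530664, so x_1* = 185/(11.75 + 1.34·10.530664) = 7.1536 and x_2* = 10.530664·7.1536 = 75.3322.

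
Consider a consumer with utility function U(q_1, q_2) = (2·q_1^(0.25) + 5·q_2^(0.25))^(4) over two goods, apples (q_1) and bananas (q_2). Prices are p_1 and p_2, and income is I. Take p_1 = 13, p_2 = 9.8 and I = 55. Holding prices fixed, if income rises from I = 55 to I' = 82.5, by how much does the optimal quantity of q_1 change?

From the CES first-order condition, (2/5)·(q_2/q_1)^(0.75) = p_1/p_2.
Solve for the ratio: q_2/q_1 = [(5/2)·p_1/p_2]^(4/3).
Substitute q_2 = (q_2/q_1)·q_1 into the budget: q_1* = I/(p_1 + p_2·(q_2/q_1)).
Numerically q_2/q_1 = 4.945494, so q_1* = 55/(13 + 9.8·4.945494) = 0.8948.
At I' = 82.5: q_1* = 1.3422. Change: 1.3422 − 0.8948 = 0.4474.

Δq_1* = 0.4474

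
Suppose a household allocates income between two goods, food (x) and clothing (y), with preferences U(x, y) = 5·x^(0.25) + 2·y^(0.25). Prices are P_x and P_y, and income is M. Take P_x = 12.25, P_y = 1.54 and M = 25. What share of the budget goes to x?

share on x = 0.6296

MRS = MU_x/MU_y = (5/2)·(y/x)^(0.75). Set equal to P_x/P_y.
Hence y/x = ((2/5)·P_x/P_y)^(1/(0.75)), i.e. raised to the 4/3 power.
With the ratio pinned down, the budget gives x* = M/(P_x + P_y·(y/x)) and y* = (y/x)·x*.
Numerically y/x = 4.67987, so x* = 25/(12.25 + 1.54·4.67987) = 1.2849 and y* = 4.67987·1.2849 = 6.0131.
Expenditure on x: 12.25·1.2849 = 15.7398; share = 0.6296.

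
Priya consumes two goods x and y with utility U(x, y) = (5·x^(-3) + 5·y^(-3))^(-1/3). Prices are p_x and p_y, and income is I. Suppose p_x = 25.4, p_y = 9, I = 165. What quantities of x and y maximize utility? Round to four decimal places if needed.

MRS = MU_x/MU_y = (y/x)^(4). Set equal to p_x/p_y.
Solve for the ratio: y/x = [p_x/p_y]^(0.25).
Substitute y = (y/x)·x into the budget: x* = I/(p_x + p_y·(y/x)).
Numerically y/x = 1.296128, so x* = 165/(25.4 + 9·1.296128) = 4.4516 and y* = 1.296128·4.4516 = 5.7699.

x* = 4.4516, y* = 5.7699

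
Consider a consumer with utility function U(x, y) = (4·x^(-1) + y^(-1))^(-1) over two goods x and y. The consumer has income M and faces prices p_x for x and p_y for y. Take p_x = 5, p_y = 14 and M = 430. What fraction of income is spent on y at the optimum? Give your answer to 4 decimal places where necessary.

share on y = 0.4555

MU_x ∝ 4·x^(-2), MU_y ∝ y^(-2), so MRS = 4·(y/x)^(2) = p_x/p_y.
Hence y/x = ((1/4)·p_x/p_y)^(1/(2)), i.e. raised to the 0.5 power.
Substitute y = (y/x)·x into the budget: x* = M/(p_x + p_y·(y/x)).
Numerically y/x = 0.298807, so x* = 430/(5 + 14·0.298807) = 46.8241 and y* = 0.298807·46.8241 = 13.9914.
Expenditure on y: 14·13.9914 = 195.8794; share = 0.4555.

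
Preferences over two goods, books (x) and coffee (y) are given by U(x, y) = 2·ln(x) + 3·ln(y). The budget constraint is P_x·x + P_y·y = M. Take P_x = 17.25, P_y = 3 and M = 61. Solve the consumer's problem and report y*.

The MRS is (2/3)·y/x. Set MRS = P_x/P_y.
So 2·P_y·y = 3·P_x·x; combined with the budget, a share 0.4 of income goes to x.
Demand: x*(P_x,P_y,M) = 0.4·M/P_x and y* = 0.6·M/P_y.
At P_x=17.25, P_y=3, M=61: y* = 0.6·61/3 = 12.2.

y* = 12.2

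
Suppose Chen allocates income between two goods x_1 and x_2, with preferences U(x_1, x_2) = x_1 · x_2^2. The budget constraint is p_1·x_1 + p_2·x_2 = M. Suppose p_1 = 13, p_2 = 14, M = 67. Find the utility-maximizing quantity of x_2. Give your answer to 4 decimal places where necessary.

x_2* = 3.1905

The MRS is (1/2)·x_2/x_1. Set MRS = p_1/p_2.
So p_2·x_2 = 2·p_1·x_1; combined with the budget, a share 1/3 of income goes to x_1.
Demand: x_1*(p_1,p_2,M) = 1/3·M/p_1 and x_2* = 2/3·M/p_2.
At p_1=13, p_2=14, M=67: x_2* = 2/3·67/14 = 3.1905.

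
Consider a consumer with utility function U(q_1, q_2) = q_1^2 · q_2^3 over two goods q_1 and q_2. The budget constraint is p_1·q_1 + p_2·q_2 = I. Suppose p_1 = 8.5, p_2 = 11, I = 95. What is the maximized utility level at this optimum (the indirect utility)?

V = 2780.839

Tangency: MRS = (2/3)·q_2/q_1 = p_1/p_2.
So 2·p_2·q_2 = 3·p_1·q_1; combined with the budget, a share 0.4 of income goes to q_1.
Demand: q_1*(p_1,p_2,I) = 0.4·I/p_1 and q_2* = 0.6·I/p_2.
At p_1=8.5, p_2=11, I=95: q_1* = 0.4·95/8.5 = 4.4706, q_2* = 5.1818.
Utility at the optimum: U(4.4706, 5.1818) = 2780.839.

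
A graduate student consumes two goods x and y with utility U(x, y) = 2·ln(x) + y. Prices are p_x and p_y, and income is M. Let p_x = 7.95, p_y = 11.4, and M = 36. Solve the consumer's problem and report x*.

Set MRS = p_x/p_y: (2/x)/1 = p_x/p_y.
So x*(p_x,p_y) = 2·p_y/p_x, independent of income; and y* = (M − 2·p_y)/p_y.
At the given prices: x* = 2·11.4/7.95 = 2.8679.

x* = 2.8679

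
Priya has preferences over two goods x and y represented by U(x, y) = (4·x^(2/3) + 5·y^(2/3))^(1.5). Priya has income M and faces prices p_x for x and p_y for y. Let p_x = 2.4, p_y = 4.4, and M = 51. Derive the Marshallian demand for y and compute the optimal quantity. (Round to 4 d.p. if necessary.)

MU_x ∝ 4·x^(-1/3), MU_y ∝ 5·y^(-1/3), so MRS = (4/5)·(y/x)^(1/3) = p_x/p_y.
Hence y/x = ((5/4)·p_x/p_y)^(1/(1/3)), i.e. raised to the 3 power.
With the ratio pinned down, the budget gives x* = M/(p_x + p_y·(y/x)) and y* = (y/x)·x*.
Numerically y/x = 0.316961, so x* = 51/(2.4 + 4.4·0.316961) = 13.4401 and y* = 0.316961·13.4401 = 4.26.

y* = 4.26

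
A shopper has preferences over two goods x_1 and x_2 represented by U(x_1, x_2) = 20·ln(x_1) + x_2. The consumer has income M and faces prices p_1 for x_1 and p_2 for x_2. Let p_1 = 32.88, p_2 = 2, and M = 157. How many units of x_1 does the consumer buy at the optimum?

x_1* = 1.2165

Set MRS = p_1/p_2: (20/x_1)/1 = p_1/p_2.
So x_1*(p_1,p_2) = 20·p_2/p_1, independent of income; and x_2* = (M − 20·p_2)/p_2.
At the given prices: x_1* = 20·2/32.88 = 1.2165.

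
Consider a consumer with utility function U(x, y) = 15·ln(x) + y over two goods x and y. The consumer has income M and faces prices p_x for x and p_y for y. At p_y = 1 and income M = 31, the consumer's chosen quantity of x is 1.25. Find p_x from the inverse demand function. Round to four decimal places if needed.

MU_x = 15/x, MU_y = 1. Tangency: 15/x = p_x/p_y.
So x*(p_x,p_y) = 15·p_y/p_x, independent of income; and y* = (M − 15·p_y)/p_y.
Set x* = 1.25 in the demand function and solve for p_x: p_x = 12.

p_x = 12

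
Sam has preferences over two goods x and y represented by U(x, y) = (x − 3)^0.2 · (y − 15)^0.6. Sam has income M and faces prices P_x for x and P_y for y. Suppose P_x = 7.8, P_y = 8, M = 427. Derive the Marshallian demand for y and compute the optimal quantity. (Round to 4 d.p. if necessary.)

Let x' = x−3, y' = y−15. MRS = (1/3)·y'/x' = P_x/P_y.
Substituting into the budget: x* = 3 + 0.25·(M − 3·P_x − 15·P_y)/P_x, and y* = 15 + 0.75·(…)/P_y.
Discretionary income = 427 − 3·7.8 − 15·8 = 283.6; y* = 15 + 0.75·283.6/8 = 41.5875.

y* = 41.5875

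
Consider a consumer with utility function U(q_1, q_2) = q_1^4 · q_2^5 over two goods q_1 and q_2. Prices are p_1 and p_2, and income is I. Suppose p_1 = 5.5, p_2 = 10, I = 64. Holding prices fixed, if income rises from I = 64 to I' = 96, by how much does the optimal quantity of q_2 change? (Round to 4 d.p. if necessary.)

Δq_2* = 1.7778

At p_1=5.5, p_2=10, I=64: q_2* = 5/9·64/10 = 3.5556.
At I' = 96: q_2* = 5.3333. Change: 5.3333 − 3.5556 = 1.7778.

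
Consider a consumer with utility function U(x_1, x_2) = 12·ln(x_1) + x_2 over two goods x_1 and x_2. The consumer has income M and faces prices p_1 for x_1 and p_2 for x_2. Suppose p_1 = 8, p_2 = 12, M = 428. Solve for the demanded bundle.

At the given prices: x_1* = 12·12/8 = 18, and x_2* = 23.6667.

x_1* = 18, x_2* = 23.6667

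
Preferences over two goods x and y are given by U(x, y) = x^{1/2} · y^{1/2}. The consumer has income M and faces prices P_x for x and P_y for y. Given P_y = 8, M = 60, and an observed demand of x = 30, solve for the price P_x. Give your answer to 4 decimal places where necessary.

P_x = 1

The MRS is y/x. Set MRS = P_x/P_y.
So 0.5·P_y·y = 0.5·P_x·x; combined with the budget, a share 0.5 of income goes to x.
Demand: x*(P_x,P_y,M) = 0.5·M/P_x and y* = 0.5·M/P_y.
Set x* = 30 in the demand function and solve for P_x: P_x = 1.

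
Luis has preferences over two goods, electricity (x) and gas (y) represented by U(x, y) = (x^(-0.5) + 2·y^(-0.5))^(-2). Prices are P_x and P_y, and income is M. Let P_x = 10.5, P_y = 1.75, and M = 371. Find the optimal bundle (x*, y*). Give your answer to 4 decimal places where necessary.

From the CES first-order condition, (1/2)·(y/x)^(1.5) = P_x/P_y.
Hence y/x = (2·P_x/P_y)^(1/(1.5)), i.e. raised to the 2/3 power.
Substitute y = (y/x)·x into the budget: x* = M/(P_x + P_y·(y/x)).
Numerically y/x = 5.241483, so x* = 371/(10.5 + 1.75·5.241483) = 18.8587 and y* = 5.241483·18.8587 = 98.8477.

x* = 18.8587, y* = 98.8477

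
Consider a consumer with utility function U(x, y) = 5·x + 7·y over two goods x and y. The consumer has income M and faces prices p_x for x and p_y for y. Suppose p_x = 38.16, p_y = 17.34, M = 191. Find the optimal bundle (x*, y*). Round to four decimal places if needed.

x* = 0, y* = 11.015

Linear utility — the consumer picks whichever good has higher MU/price: 5/38.16 = 0.131 vs 7/17.34 = 0.4037.
y gives more utility per dollar, so spend all income on y: y* = M/p_y, x* = 0.
Numerically: x* = 0, y* = 11.015.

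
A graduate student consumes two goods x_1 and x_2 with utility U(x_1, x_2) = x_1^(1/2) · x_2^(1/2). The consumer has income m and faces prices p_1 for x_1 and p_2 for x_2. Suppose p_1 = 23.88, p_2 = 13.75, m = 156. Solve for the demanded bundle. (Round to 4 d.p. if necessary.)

Tangency: MRS = x_2/x_1 = p_1/p_2.
Rearranging, p_2·x_2 = p_1·x_1. Substituting into the budget gives p_1·x_1·(1 + 1) = m.
Demand: x_1*(p_1,p_2,m) = 0.5·m/p_1 and x_2* = 0.5·m/p_2.
At p_1=23.88, p_2=13.75, m=156: x_1* = 0.5·156/23.88 = 3.2663, x_2* = 5.6727.

x_1* = 3.2663, x_2* = 5.6727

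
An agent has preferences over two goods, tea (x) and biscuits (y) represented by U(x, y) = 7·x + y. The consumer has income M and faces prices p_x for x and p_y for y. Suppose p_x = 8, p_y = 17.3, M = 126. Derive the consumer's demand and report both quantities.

Perfect substitutes: compare marginal utility per dollar. 7/p_x vs 1/p_y → 0.875 vs 0.0578.
x gives more utility per dollar, so spend all income on x: x* = M/p_x, y* = 0.
Numerically: x* = 15.75, y* = 0.

x* = 15.75, y* = 0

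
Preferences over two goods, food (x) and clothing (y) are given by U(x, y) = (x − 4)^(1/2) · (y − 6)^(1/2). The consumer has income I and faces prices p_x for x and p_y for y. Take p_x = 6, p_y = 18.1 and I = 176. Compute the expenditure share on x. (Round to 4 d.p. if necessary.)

share on x = 0.2597

MRS = (y−6)/(x−4). Tangency with p_x/p_y gives y−6 = (p_x/p_y)·(x−4).
Substituting into the budget: x* = 4 + 0.5·(I − 4·p_x − 6·p_y)/p_x, and y* = 6 + 0.5·(…)/p_y.
Discretionary income = 176 − 4·6 − 6·18.1 = 43.4; x* = 4 + 0.5·43.4/6 = 7.6167; y* = 6 + 0.5·43.4/18.1 = 7.1989.
Expenditure on x: 6·7.6167 = 45.7; share = 0.2597.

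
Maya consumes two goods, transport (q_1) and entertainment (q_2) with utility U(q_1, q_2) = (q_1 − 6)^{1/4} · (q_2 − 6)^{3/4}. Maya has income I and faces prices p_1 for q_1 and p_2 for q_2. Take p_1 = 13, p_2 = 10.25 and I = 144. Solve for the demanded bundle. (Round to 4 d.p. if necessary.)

q_1* = 6.0865, q_2* = 6.3293

After buying the subsistence bundle (6, 6), a share 0.25 of the remaining income goes to q_1: q_1* = 6 + 0.25·(I − 6p_1 − 6p_2)/p_1.
Discretionary income = 144 − 6·13 − 6·10.25 = 4.5; q_1* = 6 + 0.25·4.5/13 = 6.0865; q_2* = 6 + 0.75·4.5/10.25 = 6.3293.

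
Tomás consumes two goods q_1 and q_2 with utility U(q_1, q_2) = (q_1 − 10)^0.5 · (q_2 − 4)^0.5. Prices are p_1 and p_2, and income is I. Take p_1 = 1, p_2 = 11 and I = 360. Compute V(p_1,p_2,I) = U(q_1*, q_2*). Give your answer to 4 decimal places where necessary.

After buying the subsistence bundle (10, 4), a share 0.5 of the remaining income goes to q_1: q_1* = 10 + 0.5·(I − 10p_1 − 4p_2)/p_1.
Discretionary income = 360 − 10·1 − 4·11 = 306; q_1* = 10 + 0.5·306/1 = 163; q_2* = 4 + 0.5·306/11 = 17.9091.
Utility at the optimum: U(163, 17.9091) = 46.1312.

V = 46.1312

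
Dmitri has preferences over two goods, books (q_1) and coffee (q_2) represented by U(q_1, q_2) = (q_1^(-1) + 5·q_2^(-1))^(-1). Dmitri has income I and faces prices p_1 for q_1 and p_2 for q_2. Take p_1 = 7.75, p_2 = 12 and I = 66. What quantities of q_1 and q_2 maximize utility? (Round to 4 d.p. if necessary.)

MRS = MU_q_1/MU_q_2 = (1/5)·(q_2/q_1)^(2). Set equal to p_1/p_2.
Solve for the ratio: q_2/q_1 = [5·p_1/p_2]^(0.5).
With the ratio pinned down, the budget gives q_1* = I/(p_1 + p_2·(q_2/q_1)) and q_2* = (q_2/q_1)·q_1*.
Numerically q_2/q_1 = 1.796988, so q_1* = 66/(7.75 + 12·1.796988) = 2.2515 and q_2* = 1.796988·2.2515 = 4.0459.

q_1* = 2.2515, q_2* = 4.0459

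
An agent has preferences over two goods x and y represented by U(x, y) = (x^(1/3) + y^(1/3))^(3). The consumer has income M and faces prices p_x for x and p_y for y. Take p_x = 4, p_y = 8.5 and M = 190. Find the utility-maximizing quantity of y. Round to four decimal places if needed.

From the CES first-order condition, (y/x)^(2/3) = p_x/p_y.
Hence y/x = (p_x/p_y)^(1/(2/3)), i.e. raised to the 1.5 power.
Substitute y = (y/x)·x into the budget: x* = M/(p_x + p_y·(y/x)).
Numerically y/x = 0.322821, so x* = 190/(4 + 8.5·0.322821) = 28.1733 and y* = 0.322821·28.1733 = 9.0949.

y* = 9.0949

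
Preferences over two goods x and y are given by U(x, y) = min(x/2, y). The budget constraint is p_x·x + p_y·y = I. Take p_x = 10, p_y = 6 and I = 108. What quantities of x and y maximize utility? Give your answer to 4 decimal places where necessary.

Leontief preferences: the optimum is at the kink where x/2 = y/1, i.e. y = (1/2)·x.
Budget: p_x·x + p_y·(1/2)·x = I, so (2·p_x + p_y)·x = 2·I.
Demand: x*(p_x,p_y,I) = 2·I/(2·p_x + p_y), y* = I/(2·p_x + p_y).
Here 2·10 + 6 = 26, giving x* = 8.3077 and y* = 4.1538.

x* = 8.3077, y* = 4.1538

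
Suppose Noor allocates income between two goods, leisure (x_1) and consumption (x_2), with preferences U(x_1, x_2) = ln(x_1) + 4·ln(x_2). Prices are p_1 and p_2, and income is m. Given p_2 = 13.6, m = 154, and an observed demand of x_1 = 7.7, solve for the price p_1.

MU_x_1/MU_x_2 = (x_2)/(4·x_1); tangency sets this equal to p_1/p_2.
Rearranging, p_2·x_2 = 4·p_1·x_1. Substituting into the budget gives p_1·x_1·(1 + 4) = m.
Demand: x_1*(p_1,p_2,m) = 0.2·m/p_1 and x_2* = 0.8·m/p_2.
Set x_1* = 7.7 in the demand function and solve for p_1: p_1 = 4.

p_1 = 4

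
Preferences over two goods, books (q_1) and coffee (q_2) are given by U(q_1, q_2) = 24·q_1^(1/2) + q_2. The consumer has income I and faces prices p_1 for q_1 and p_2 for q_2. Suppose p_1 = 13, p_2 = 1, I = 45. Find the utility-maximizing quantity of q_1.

Thus q_1* = (12·p_2/p_1)² — independent of I — with the rest of income spent on q_2.
Plugging in: q_1* = (12·1/13)² = 0.8521.

q_1* = 0.8521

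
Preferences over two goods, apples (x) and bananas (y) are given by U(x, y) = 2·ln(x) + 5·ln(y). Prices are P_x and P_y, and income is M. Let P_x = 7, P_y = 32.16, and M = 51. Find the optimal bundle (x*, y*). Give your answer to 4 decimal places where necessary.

x* = 2.0816, y* = 1.1327

Tangency: MRS = (2/5)·y/x = P_x/P_y.
So 2·P_y·y = 5·P_x·x; combined with the budget, a share 2/7 of income goes to x.
Demand: x*(P_x,P_y,M) = 2/7·M/P_x and y* = 5/7·M/P_y.
At P_x=7, P_y=32.16, M=51: x* = 2/7·51/7 = 2.0816, y* = 1.1327.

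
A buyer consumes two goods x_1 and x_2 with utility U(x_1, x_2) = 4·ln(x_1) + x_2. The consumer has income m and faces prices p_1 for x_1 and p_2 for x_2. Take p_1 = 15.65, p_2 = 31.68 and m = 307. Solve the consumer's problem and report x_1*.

x_1* = 8.0971

Set MRS = p_1/p_2: (4/x_1)/1 = p_1/p_2.
So x_1*(p_1,p_2) = 4·p_2/p_1, independent of income; and x_2* = (m − 4·p_2)/p_2.
At the given prices: x_1* = 4·31.68/15.65 = 8.0971.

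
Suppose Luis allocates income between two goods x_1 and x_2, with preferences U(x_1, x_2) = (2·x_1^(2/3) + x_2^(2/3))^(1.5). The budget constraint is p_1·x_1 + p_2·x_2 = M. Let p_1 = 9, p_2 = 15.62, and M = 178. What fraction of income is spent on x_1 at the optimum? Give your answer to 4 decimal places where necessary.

share on x_1 = 0.9602

From the CES first-order condition, 2·(x_2/x_1)^(1/3) = p_1/p_2.
Solve for the ratio: x_2/x_1 = [(1/2)·p_1/p_2]^(3).
With the ratio pinned down, the budget gives x_1* = M/(p_1 + p_2·(x_2/x_1)) and x_2* = (x_2/x_1)·x_1*.
Numerically x_2/x_1 = 0.023911, so x_1* = 178/(9 + 15.62·0.023911) = 18.9897 and x_2* = 0.023911·18.9897 = 0.4541.
Expenditure on x_1: 9·18.9897 = 170.9076; share = 0.9602.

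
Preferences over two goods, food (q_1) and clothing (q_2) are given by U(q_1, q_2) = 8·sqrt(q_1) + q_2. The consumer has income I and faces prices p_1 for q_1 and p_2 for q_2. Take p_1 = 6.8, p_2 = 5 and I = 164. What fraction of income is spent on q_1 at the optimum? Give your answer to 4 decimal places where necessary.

Utility is quasi-linear in q_2; the FOC for q_1 is 4/√q_1 = p_1/p_2.
Thus q_1* = (4·p_2/p_1)² — independent of I — with the rest of income spent on q_2.
Plugging in: q_1* = (4·5/6.8)² = 8.6505, q_2* = 21.0353.
Expenditure on q_1: 6.8·8.6505 = 58.8235; share = 0.3587.

share on q_1 = 0.3587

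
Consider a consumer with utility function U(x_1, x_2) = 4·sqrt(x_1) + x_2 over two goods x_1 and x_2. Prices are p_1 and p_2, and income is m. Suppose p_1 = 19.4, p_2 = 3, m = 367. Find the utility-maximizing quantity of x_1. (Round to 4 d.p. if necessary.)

x_1* = 0.0957

MU_x_1 = 2/√x_1, MU_x_2 = 1. Tangency: 2/√x_1 = p_1/p_2.
Solve: √x_1 = 2·p_2/p_1, so x_1*(p_1,p_2) = (2·p_2/p_1)², and x_2* = (m − p_1·x_1*)/p_2.
Plugging in: x_1* = (2·3/19.4)² = 0.0957.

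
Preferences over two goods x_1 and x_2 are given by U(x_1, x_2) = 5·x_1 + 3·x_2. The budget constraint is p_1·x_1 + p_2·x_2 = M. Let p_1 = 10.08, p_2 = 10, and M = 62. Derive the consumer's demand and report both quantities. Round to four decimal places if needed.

Numerically: x_1* = 6.1508, x_2* = 0.

x_1* = 6.1508, x_2* = 0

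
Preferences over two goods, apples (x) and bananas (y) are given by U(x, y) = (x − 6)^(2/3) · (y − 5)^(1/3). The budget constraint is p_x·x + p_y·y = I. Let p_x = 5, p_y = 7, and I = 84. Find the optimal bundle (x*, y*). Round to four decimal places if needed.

MRS = 2·(y−5)/(x−6). Tangency with p_x/p_y gives y−5 = (1/2)·(p_x/p_y)·(x−6).
Substituting into the budget: x* = 6 + 2/3·(I − 6·p_x − 5·p_y)/p_x, and y* = 5 + 1/3·(…)/p_y.
Discretionary income = 84 − 6·5 − 5·7 = 19; x* = 6 + 2/3·19/5 = 8.5333; y* = 5 + 1/3·19/7 = 5.9048.

x* = 8.5333, y* = 5.9048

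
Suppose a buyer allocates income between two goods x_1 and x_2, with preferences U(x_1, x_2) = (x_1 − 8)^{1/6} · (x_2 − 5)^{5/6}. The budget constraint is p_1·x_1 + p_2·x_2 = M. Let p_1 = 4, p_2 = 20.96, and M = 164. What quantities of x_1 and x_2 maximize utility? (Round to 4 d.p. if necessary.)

x_1* = 9.1333, x_2* = 6.0814

Let x_1' = x_1−8, x_2' = x_2−5. MRS = (1/5)·x_2'/x_1' = p_1/p_2.
Substituting into the budget: x_1* = 8 + 1/6·(M − 8·p_1 − 5·p_2)/p_1, and x_2* = 5 + 5/6·(…)/p_2.
Discretionary income = 164 − 8·4 − 5·20.96 = 27.2; x_1* = 8 + 1/6·27.2/4 = 9.1333; x_2* = 5 + 5/6·27.2/20.96 = 6.0814.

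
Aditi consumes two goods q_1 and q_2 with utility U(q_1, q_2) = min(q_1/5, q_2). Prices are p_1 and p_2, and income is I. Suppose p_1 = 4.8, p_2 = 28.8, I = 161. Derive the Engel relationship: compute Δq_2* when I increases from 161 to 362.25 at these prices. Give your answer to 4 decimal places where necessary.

Δq_2* = 3.8116

With perfect complements, no substitution: consume in ratio q_1:q_2 = 5:1.
Budget: p_1·q_1 + p_2·(1/5)·q_1 = I, so (5·p_1 + p_2)·q_1 = 5·I.
Demand: q_1*(p_1,p_2,I) = 5·I/(5·p_1 + p_2), q_2* = I/(5·p_1 + p_2).
Here 5·4.8 + 28.8 = 52.8, giving q_2* = 3.0492.
At I' = 362.25: q_2* = 6.8608. Change: 6.8608 − 3.0492 = 3.8116.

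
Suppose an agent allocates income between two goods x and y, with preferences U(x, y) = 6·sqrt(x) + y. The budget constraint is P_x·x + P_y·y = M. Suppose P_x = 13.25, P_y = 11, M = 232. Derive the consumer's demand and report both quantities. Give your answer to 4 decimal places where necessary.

Set MRS = P_x/P_y: 3·x^(−1/2) = P_x/P_y.
Thus x* = (3·P_y/P_x)² — independent of M — with the rest of income spent on y.
Plugging in: x* = (3·11/13.25)² = 6.2029, y* = 13.6192.

x* = 6.2029, y* = 13.6192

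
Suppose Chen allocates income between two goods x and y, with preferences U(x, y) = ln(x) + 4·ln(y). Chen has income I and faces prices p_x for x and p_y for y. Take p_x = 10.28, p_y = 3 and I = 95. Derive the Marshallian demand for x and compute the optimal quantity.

x* = 1.8482

MU_x/MU_y = (y)/(4·x); tangency sets this equal to p_x/p_y.
So p_y·y = 4·p_x·x; combined with the budget, a share 0.2 of income goes to x.
Demand: x*(p_x,p_y,I) = 0.2·I/p_x and y* = 0.8·I/p_y.
At p_x=10.28, p_y=3, I=95: x* = 0.2·95/10.28 = 1.8482.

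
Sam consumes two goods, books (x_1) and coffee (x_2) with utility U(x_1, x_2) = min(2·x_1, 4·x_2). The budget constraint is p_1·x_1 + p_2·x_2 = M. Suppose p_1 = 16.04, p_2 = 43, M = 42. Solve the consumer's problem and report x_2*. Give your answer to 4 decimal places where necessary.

x_2* = 0.5594

Leontief preferences: the optimum is at the kink where x_1/4 = x_2/2, i.e. x_2 = (1/2)·x_1.
Budget: p_1·x_1 + p_2·(1/2)·x_1 = M, so (4·p_1 + 2·p_2)·x_1 = 4·M.
Demand: x_1*(p_1,p_2,M) = 4·M/(4·p_1 + 2·p_2), x_2* = 2·M/(4·p_1 + 2·p_2).
Here 4·16.04 + 2·43 = 150.16, giving x_2* = 0.5594.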